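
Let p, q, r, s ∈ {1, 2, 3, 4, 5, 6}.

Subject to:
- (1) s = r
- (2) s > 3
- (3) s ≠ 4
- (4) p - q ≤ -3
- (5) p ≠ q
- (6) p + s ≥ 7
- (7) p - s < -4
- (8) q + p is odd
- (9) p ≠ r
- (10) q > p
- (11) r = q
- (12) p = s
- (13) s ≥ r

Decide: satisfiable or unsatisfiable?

Unsatisfiable

From constraints 1, 11, and 12, p = s = r = q, so p = q. But constraint 5 says p ≠ q. Contradiction.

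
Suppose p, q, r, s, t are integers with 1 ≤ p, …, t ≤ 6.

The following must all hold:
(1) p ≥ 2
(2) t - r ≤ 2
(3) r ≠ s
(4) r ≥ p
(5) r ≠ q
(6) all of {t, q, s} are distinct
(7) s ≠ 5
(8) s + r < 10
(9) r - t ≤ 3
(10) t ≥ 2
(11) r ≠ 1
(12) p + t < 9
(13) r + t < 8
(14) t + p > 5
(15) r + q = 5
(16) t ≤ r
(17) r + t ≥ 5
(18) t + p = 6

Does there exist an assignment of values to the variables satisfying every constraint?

Setting (p, q, r, s, t) = (3, 2, 3, 4, 3) satisfies everything: constraint 2: t - r = 0; constraint 8: s + r = 7; constraint 9: r - t = 0, and the others follow.

Satisfiable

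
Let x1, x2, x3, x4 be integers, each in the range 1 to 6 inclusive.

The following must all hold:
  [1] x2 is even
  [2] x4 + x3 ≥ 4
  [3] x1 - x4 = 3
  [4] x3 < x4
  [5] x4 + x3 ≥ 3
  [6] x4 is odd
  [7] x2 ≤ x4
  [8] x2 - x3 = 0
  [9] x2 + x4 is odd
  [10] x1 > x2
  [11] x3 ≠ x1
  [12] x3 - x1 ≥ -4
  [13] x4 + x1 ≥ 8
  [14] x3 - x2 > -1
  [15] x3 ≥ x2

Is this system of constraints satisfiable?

Take x1 = 6, x2 = 2, x3 = 2, x4 = 3. Then constraint 2: x4 + x3 = 5; constraint 3: x1 - x4 = 3, and every other listed constraint is also met.

Satisfiable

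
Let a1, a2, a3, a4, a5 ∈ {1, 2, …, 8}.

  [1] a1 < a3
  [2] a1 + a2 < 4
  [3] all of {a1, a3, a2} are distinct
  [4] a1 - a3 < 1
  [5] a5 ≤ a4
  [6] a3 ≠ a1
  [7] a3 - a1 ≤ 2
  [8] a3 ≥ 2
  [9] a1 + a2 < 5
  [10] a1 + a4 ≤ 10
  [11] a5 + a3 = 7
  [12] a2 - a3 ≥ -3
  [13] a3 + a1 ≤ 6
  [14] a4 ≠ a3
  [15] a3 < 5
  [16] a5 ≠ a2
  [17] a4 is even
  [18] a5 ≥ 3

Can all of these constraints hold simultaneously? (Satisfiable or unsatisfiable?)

Satisfiable

The assignment a1 = 1, a2 = 2, a3 = 3, a4 = 6, a5 = 4 works:
  constraint 2 holds since a1 + a2 = 3.
  constraint 4 holds since a1 - a3 = -2.
The rest check out directly.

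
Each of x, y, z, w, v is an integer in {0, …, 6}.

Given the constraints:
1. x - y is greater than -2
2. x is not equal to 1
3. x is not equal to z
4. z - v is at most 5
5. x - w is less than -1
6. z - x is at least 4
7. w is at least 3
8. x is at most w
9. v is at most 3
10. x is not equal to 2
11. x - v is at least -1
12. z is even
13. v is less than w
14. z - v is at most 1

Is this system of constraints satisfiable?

Constraints 6, 11, and 14 give z − x ≥ 4, x − v ≥ -1, v − z ≥ -1.
Adding all 3 inequalities: the left sides telescope to 0, and the right sides sum to 4 + (-1) + (-1) = 2. So 0 ≥ 2, which is false.

Unsatisfiable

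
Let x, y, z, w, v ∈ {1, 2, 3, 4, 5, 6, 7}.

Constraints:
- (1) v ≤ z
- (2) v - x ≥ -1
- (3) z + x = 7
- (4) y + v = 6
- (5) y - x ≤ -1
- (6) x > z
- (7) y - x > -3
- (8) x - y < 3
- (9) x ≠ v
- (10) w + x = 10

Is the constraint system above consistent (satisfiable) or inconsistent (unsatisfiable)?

Satisfiable

Take x = 4, y = 3, z = 3, w = 6, v = 3. Then constraint 2: v - x = -1; constraint 3: z + x = 7; constraint 4: y + v = 6, and every other listed constraint is also met.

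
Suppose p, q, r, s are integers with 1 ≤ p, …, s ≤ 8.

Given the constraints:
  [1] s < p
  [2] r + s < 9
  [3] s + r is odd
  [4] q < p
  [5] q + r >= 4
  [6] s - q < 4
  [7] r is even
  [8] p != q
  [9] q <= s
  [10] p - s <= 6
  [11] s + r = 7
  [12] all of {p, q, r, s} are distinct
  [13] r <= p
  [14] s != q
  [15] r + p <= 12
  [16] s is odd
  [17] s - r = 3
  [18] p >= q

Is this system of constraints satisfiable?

Satisfiable

Setting (p, q, r, s) = (8, 4, 2, 5) satisfies everything: constraint 2: r + s = 7; constraint 5: q + r = 6; constraint 6: s - q = 1, and the others follow.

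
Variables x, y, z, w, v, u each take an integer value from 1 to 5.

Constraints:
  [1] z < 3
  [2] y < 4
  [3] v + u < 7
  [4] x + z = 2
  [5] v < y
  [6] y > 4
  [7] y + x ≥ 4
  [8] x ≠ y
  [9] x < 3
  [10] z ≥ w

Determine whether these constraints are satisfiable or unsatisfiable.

From constraint 6: y ≥ 5. From constraint 2: y ≤ 3. But 3 < 5, so no value of y works.

Unsatisfiable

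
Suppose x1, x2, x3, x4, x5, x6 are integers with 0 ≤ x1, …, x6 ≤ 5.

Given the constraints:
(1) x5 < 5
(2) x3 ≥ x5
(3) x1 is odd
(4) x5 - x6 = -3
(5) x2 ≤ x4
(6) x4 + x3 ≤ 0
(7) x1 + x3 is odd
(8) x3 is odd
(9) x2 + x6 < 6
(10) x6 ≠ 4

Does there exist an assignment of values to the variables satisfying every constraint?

Unsatisfiable

Constraint 3 makes x1 odd and constraint 8 makes x3 odd, so x1 + x3 must be even. Constraint 7 says x1 + x3 is odd — contradiction.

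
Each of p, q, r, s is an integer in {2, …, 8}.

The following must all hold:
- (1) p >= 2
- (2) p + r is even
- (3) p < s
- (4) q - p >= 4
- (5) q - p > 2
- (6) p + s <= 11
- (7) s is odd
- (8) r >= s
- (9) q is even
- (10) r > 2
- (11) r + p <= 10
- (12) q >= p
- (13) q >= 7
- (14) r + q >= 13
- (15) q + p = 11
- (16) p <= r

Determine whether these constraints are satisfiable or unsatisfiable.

Satisfiable

One satisfying assignment is p = 3, q = 8, r = 5, s = 5.
For the less obvious constraints — constraint 4: q - p = 5; constraint 5: q - p = 5 — and the others hold by inspection.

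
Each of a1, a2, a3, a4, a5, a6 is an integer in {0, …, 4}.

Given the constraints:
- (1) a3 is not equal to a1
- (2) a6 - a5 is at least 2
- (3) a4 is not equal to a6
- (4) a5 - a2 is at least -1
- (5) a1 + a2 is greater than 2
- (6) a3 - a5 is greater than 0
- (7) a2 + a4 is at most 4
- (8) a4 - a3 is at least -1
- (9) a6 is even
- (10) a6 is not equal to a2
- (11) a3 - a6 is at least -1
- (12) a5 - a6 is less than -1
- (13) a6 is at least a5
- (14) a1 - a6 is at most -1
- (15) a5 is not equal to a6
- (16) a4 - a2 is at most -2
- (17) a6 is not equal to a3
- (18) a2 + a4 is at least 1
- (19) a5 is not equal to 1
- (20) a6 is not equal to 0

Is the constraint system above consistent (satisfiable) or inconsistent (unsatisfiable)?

Unsatisfiable

Constraints 2, 4, 8, 11, and 16 give a2 − a4 ≥ 2, a4 − a3 ≥ -1, a3 − a6 ≥ -1, a6 − a5 ≥ 2, a5 − a2 ≥ -1.
Adding all 5 inequalities: the left sides telescope to 0, and the right sides sum to 2 + (-1) + (-1) + 2 + (-1) = 1. So 0 ≥ 1, which is false.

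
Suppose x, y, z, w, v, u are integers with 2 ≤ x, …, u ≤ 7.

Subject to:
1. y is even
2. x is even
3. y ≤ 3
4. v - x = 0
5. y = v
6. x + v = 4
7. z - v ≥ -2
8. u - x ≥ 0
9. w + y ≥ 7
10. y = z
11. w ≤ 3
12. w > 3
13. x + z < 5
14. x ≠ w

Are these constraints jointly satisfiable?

Unsatisfiable

From constraint 11: w ≤ 3. From constraint 3: y ≤ 3. Hence w + y ≤ 6. But constraint 9 requires w + y ≥ 7, and 7 > 6. Contradiction.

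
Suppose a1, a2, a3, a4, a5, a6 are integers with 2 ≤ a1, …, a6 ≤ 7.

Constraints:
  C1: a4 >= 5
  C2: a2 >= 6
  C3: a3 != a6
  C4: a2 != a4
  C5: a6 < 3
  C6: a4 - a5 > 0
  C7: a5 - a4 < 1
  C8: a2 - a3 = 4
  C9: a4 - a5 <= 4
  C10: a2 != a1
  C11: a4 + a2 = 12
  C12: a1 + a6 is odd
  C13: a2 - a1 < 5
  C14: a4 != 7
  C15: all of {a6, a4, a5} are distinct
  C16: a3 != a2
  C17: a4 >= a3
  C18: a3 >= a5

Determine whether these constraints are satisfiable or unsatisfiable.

Satisfiable

One satisfying assignment is a1 = 3, a2 = 7, a3 = 3, a4 = 5, a5 = 3, a6 = 2.
For the less obvious constraints — constraint 6: a4 - a5 = 2; constraint 7: a5 - a4 = -2 — and the others hold by inspection.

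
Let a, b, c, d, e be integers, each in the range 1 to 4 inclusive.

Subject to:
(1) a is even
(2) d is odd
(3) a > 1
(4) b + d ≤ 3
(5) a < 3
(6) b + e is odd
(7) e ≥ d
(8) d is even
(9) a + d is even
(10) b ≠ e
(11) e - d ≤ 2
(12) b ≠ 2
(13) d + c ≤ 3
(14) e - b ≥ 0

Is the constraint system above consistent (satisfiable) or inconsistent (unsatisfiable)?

Constraint 1 makes a even and constraint 2 makes d odd, so a + d must be odd. Constraint 9 says a + d is even — contradiction.

Unsatisfiable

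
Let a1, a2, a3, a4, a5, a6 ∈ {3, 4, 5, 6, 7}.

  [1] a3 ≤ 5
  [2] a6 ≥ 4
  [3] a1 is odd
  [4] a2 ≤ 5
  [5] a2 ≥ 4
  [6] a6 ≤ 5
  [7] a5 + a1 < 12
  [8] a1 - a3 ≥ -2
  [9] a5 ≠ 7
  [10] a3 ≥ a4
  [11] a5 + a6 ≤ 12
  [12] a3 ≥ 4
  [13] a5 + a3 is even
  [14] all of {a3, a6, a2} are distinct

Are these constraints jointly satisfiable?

Constraints 1, 2, 4, 5, 6, and 12 confine each of a3, a6, a2 to the 2 values {4, 5}.
Constraint 14 requires all 3 of them to be distinct, but only 2 values are available — impossible by the pigeonhole principle.

Unsatisfiable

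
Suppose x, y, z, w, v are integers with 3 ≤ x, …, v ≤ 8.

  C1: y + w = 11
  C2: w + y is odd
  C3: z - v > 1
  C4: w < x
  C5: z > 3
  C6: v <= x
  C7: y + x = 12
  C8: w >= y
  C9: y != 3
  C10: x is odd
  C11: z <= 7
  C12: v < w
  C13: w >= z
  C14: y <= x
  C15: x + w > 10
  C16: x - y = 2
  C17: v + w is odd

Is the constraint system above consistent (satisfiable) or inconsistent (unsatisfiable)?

The assignment x = 7, y = 5, z = 6, w = 6, v = 3 works:
  constraint 1 holds since y + w = 11.
  constraint 3 holds since z - v = 3.
  constraint 7 holds since y + x = 12.
The rest check out directly.

Satisfiable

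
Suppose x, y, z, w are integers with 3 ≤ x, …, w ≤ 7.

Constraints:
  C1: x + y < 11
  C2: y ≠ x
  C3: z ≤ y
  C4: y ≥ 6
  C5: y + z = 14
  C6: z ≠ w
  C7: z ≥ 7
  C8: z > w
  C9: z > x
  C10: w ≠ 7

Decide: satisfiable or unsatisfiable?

Satisfiable

Setting (x, y, z, w) = (3, 7, 7, 4) satisfies everything: constraint 1: x + y = 10; constraint 3: z = 7, y = 7; constraint 5: y + z = 14, and the others follow.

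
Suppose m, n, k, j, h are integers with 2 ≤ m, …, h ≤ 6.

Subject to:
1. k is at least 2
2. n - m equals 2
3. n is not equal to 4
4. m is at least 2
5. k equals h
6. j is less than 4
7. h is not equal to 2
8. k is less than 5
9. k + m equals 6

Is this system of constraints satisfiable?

Take m = 3, n = 5, k = 3, j = 2, h = 3. Then constraint 2: n - m = 2; constraint 5: k = 3, h = 3; constraint 9: k + m = 6, and every other listed constraint is also met.

Satisfiable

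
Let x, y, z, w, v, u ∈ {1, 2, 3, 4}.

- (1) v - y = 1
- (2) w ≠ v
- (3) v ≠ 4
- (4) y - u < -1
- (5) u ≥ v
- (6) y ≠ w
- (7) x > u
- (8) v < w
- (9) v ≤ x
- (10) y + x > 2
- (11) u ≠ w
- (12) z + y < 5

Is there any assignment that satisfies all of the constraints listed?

One satisfying assignment is x = 4, y = 1, z = 1, w = 4, v = 2, u = 3.
For the less obvious constraints — constraint 1: v - y = 1; constraint 4: y - u = -2; constraint 10: y + x = 5 — and the others hold by inspection.

Satisfiable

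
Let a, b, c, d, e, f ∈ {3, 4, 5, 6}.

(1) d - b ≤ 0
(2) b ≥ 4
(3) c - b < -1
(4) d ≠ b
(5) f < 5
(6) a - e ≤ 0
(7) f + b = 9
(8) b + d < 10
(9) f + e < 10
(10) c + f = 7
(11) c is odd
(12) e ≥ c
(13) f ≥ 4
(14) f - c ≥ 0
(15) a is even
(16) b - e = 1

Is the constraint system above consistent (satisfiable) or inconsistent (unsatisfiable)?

Satisfiable

Try a = 4, b = 5, c = 3, d = 4, e = 4, f = 4.
Check constraint 1: d - b = -1; constraint 3: c - b = -2. The remaining constraints are straightforward to verify.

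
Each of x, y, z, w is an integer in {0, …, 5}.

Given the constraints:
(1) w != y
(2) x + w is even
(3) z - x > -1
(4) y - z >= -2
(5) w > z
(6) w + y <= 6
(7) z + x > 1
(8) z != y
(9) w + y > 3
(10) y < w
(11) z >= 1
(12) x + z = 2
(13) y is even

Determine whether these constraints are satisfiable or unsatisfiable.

Take x = 0, y = 0, z = 2, w = 4. Then constraint 3: z - x = 2; constraint 4: y - z = -2; constraint 6: w + y = 4, and every other listed constraint is also met.

Satisfiable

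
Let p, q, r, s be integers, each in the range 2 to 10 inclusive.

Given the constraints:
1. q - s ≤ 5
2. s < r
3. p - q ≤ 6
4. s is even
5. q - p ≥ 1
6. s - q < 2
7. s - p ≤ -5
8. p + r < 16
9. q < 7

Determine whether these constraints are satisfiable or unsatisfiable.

Unsatisfiable

Constraints 1, 5, and 7 give p − s ≥ 5, s − q ≥ -5, q − p ≥ 1.
Adding all 3 inequalities: the left sides telescope to 0, and the right sides sum to 5 + (-5) + 1 = 1. So 0 ≥ 1, which is false.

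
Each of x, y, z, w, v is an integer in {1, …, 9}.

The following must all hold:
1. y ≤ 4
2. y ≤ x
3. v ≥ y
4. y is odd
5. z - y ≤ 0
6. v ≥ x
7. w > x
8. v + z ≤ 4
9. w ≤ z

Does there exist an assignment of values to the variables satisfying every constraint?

Constraints 2, 5, 7, and 9 give y ≤ x, x < w, w ≤ z, z ≤ y. Chaining: y ≤ x < w ≤ z ≤ y, which forces y < y — impossible.

Unsatisfiable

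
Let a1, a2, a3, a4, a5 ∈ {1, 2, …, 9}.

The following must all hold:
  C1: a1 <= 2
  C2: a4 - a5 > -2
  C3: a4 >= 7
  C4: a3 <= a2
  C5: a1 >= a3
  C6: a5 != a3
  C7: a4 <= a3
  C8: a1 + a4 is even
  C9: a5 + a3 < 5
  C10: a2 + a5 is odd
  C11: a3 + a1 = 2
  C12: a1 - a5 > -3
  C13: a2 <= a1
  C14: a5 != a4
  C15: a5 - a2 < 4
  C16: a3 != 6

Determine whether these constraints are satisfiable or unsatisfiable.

Unsatisfiable

From constraints 3 and 7: a3 ≥ a4 and a4 ≥ 7, so a3 ≥ 7. From constraints 1 and 5: a3 ≤ a1 and a1 ≤ 2, so a3 ≤ 2. But 2 < 7, so no value of a3 works.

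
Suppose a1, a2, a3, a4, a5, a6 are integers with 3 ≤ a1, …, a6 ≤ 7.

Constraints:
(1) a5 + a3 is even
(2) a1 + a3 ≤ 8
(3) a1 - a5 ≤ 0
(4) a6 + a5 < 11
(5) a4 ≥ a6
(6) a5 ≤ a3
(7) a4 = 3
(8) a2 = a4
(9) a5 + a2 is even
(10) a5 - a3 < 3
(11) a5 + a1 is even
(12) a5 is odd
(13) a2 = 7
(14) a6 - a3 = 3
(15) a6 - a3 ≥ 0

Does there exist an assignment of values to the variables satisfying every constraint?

Unsatisfiable

Constraint 13 fixes a2 = 7 and constraint 7 fixes a4 = 3, but constraint 8 requires a2 = a4. Since 7 ≠ 3, contradiction.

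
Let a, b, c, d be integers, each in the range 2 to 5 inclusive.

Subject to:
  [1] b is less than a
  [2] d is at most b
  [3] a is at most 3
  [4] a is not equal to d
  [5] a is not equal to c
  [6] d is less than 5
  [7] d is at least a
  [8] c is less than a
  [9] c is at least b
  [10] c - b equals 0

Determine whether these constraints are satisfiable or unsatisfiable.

Constraints 2, 7, 8, and 9 give a ≤ d, d ≤ b, b ≤ c, c < a. Chaining: a ≤ d ≤ b ≤ c < a, which forces a < a — impossible.

Unsatisfiable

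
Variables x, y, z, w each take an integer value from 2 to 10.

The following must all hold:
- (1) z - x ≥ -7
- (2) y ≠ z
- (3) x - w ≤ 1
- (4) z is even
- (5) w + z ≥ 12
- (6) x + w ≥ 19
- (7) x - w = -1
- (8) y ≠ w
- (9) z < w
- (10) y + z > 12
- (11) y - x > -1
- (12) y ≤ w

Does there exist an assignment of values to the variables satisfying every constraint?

One satisfying assignment is x = 9, y = 9, z = 4, w = 10.
For the less obvious constraints — constraint 1: z - x = -5; constraint 3: x - w = -1 — and the others hold by inspection.

Satisfiable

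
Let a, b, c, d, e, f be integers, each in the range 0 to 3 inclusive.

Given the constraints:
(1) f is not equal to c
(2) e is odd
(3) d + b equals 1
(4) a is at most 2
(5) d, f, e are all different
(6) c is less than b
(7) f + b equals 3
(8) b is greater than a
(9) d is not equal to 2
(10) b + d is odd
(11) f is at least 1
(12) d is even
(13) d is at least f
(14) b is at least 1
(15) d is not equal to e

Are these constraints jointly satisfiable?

Unsatisfiable

From constraints 11 and 13: d ≥ f ≥ 1. From constraint 14: b ≥ 1. Hence d + b ≥ 2. But constraint 3 requires d + b = 1, and 1 < 2. Contradiction.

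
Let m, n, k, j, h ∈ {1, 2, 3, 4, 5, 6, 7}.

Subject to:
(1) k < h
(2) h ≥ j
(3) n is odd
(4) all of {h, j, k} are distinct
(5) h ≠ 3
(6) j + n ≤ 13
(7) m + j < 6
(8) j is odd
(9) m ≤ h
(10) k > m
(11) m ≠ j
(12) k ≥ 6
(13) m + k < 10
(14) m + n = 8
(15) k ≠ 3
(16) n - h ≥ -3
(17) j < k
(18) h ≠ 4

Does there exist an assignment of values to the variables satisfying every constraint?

Setting (m, n, k, j, h) = (1, 7, 6, 3, 7) satisfies everything: constraint 6: j + n = 10; constraint 7: m + j = 4, and the others follow.

Satisfiable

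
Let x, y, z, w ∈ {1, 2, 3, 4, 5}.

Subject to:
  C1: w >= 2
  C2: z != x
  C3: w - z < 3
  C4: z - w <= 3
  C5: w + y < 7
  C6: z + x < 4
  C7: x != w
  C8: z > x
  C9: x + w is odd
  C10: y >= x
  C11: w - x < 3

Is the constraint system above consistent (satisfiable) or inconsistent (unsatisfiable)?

Setting (x, y, z, w) = (1, 4, 2, 2) satisfies everything: constraint 3: w - z = 0; constraint 4: z - w = 0; constraint 5: w + y = 6, and the others follow.

Satisfiable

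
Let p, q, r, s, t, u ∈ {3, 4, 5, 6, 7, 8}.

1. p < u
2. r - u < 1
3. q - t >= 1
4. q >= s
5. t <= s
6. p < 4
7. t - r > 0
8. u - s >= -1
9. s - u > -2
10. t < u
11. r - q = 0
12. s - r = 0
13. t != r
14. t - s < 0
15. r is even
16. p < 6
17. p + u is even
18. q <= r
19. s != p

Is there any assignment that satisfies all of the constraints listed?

Constraints 4, 7, 14, and 18 give t < s, s ≤ q, q ≤ r, r < t. Chaining: t < s ≤ q ≤ r < t, which forces t < t — impossible.

Unsatisfiable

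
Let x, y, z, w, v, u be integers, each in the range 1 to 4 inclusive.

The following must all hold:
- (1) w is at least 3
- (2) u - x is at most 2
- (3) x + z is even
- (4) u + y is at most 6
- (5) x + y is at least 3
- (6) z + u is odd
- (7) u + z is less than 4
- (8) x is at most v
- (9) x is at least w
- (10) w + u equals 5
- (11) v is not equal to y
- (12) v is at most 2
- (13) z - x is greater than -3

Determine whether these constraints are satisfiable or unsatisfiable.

Unsatisfiable

From constraints 1 and 9: x ≥ w and w ≥ 3, so x ≥ 3. From constraints 8 and 12: x ≤ v and v ≤ 2, so x ≤ 2. But 2 < 3, so no value of x works.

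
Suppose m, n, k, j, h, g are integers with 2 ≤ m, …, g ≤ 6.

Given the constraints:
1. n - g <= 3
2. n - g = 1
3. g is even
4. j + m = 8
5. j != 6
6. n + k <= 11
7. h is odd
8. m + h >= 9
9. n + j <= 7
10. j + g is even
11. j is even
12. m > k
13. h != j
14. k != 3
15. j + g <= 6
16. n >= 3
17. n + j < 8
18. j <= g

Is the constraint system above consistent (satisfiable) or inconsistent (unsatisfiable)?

Try m = 6, n = 3, k = 5, j = 2, h = 3, g = 2.
Check constraint 1: n - g = 1; constraint 2: n - g = 1; constraint 4: j + m = 8. The remaining constraints are straightforward to verify.

Satisfiable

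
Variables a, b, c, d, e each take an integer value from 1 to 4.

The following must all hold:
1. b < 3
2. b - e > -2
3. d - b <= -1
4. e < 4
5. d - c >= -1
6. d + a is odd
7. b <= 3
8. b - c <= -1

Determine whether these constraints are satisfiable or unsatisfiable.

Constraints 3, 5, and 8 give d − c ≥ -1, c − b ≥ 1, b − d ≥ 1.
Adding all 3 inequalities: the left sides telescope to 0, and the right sides sum to (-1) + 1 + 1 = 1. So 0 ≥ 1, which is false.

Unsatisfiable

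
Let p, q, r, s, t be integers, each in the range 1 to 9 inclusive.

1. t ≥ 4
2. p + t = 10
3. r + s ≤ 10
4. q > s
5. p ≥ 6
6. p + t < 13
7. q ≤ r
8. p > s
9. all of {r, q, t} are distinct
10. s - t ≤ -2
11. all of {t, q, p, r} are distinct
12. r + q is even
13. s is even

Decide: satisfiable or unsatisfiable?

Satisfiable

Take p = 6, q = 5, r = 7, s = 2, t = 4. Then constraint 2: p + t = 10; constraint 3: r + s = 9; constraint 6: p + t = 10, and every other listed constraint is also met.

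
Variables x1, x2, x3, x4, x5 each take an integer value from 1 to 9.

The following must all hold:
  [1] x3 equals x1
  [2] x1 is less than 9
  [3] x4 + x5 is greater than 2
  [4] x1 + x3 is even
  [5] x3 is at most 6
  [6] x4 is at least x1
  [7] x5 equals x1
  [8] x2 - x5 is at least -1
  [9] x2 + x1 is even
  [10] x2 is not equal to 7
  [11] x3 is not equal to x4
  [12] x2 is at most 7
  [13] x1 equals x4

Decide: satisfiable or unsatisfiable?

Unsatisfiable

From constraints 1 and 13, x3 = x1 = x4, so x3 = x4. But constraint 11 says x3 ≠ x4. Contradiction.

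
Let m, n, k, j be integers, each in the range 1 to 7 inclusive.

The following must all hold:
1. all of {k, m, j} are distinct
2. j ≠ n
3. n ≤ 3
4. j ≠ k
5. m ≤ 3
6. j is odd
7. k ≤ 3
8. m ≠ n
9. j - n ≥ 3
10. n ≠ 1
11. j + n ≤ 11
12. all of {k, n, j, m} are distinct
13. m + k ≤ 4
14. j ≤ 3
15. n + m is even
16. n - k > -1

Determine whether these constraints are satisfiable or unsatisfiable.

Unsatisfiable

Constraints 3, 5, 7, and 14 confine each of k, n, j, m to the 3 values {1, …, 3} (the domain already gives each ≥ 1).
Constraint 12 requires all 4 of them to be distinct, but only 3 values are available — impossible by the pigeonhole principle.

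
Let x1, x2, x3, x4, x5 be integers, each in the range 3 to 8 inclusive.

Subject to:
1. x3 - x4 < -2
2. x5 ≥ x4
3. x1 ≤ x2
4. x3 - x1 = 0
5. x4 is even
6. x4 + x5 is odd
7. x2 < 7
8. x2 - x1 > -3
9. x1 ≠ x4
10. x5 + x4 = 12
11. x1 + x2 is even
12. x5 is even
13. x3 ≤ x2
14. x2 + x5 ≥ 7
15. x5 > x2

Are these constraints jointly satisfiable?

Unsatisfiable

Constraint 5 makes x4 even and constraint 12 makes x5 even, so x4 + x5 must be even. Constraint 6 says x4 + x5 is odd — contradiction.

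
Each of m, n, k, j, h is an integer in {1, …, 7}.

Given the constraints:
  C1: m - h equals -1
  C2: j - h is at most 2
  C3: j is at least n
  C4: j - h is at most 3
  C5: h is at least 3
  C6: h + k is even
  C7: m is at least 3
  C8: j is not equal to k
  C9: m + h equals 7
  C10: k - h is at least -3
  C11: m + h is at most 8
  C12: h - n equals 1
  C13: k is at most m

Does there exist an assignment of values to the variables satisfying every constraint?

Satisfiable

Try m = 3, n = 3, k = 2, j = 4, h = 4.
Check constraint 1: m - h = -1; constraint 2: j - h = 0. The remaining constraints are straightforward to verify.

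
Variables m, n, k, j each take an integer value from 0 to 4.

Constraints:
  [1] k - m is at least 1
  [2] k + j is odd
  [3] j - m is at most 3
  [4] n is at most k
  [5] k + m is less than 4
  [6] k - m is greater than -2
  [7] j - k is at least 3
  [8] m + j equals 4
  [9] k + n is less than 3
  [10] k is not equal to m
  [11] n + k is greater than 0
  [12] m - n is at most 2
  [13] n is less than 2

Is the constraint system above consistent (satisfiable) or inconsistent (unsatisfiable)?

Constraints 1, 3, and 7 give k − m ≥ 1, m − j ≥ -3, j − k ≥ 3.
Adding all 3 inequalities: the left sides telescope to 0, and the right sides sum to 1 + (-3) + 3 = 1. So 0 ≥ 1, which is false.

Unsatisfiable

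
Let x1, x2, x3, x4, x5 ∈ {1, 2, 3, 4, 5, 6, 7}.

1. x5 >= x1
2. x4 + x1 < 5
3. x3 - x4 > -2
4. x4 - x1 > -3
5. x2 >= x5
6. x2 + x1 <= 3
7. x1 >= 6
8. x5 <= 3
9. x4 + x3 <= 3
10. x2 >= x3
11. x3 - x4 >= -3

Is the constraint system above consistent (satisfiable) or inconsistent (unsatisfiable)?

From constraints 1 and 7: x5 ≥ x1 and x1 ≥ 6, so x5 ≥ 6. From constraint 8: x5 ≤ 3. But 3 < 6, so no value of x5 works.

Unsatisfiable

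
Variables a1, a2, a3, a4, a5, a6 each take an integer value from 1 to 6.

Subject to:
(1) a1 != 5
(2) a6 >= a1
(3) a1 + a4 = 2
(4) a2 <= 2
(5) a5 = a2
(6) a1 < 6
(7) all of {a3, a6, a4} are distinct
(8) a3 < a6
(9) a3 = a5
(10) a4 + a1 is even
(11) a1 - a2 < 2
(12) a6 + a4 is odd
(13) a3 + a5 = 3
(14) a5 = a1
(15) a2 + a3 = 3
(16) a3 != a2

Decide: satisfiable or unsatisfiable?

Unsatisfiable

From constraints 5 and 9, a3 = a5 = a2, so a3 = a2. But constraint 16 says a3 ≠ a2. Contradiction.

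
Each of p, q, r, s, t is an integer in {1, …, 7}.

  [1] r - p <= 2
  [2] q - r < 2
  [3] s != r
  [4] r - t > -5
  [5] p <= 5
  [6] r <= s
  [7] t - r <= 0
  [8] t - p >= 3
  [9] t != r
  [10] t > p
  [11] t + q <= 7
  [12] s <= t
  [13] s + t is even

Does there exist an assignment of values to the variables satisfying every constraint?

Constraints 1, 7, and 8 give r − t ≥ 0, t − p ≥ 3, p − r ≥ -2.
Adding all 3 inequalities: the left sides telescope to 0, and the right sides sum to 0 + 3 + (-2) = 1. So 0 ≥ 1, which is false.

Unsatisfiable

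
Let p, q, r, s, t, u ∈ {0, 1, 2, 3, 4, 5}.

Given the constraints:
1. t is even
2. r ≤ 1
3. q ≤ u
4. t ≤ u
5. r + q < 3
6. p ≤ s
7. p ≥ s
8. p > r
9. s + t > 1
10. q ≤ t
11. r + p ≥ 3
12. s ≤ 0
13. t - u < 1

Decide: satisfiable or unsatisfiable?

Unsatisfiable

From constraint 2: r ≤ 1. From constraints 6 and 12: p ≤ s ≤ 0. Hence r + p ≤ 1. But constraint 11 requires r + p ≥ 3, and 3 > 1. Contradiction.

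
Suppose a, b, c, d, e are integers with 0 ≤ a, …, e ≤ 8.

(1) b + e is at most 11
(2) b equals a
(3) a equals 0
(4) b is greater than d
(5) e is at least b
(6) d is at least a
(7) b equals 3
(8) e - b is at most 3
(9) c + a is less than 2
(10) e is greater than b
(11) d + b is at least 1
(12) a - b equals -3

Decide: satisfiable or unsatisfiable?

Constraint 7 fixes b = 3 and constraint 3 fixes a = 0, but constraint 2 requires b = a. Since 3 ≠ 0, contradiction.

Unsatisfiable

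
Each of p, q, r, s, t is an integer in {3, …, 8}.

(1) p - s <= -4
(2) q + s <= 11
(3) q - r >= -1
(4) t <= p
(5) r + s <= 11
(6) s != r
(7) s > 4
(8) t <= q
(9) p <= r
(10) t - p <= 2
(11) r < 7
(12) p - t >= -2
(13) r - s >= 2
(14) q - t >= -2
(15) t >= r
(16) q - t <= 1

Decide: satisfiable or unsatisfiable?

Constraints 1, 3, 12, 13, and 16 give q − r ≥ -1, r − s ≥ 2, s − p ≥ 4, p − t ≥ -2, t − q ≥ -1.
Adding all 5 inequalities: the left sides telescope to 0, and the right sides sum to (-1) + 2 + 4 + (-2) + (-1) = 2. So 0 ≥ 2, which is false.

Unsatisfiable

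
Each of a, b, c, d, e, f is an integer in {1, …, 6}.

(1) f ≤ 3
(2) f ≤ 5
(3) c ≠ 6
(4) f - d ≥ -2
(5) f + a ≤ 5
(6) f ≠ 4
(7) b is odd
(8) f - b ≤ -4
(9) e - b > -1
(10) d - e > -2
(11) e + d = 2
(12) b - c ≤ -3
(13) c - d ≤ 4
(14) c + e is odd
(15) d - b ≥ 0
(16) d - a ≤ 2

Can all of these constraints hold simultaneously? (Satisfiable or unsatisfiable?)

Constraints 4, 8, 12, and 13 give d − c ≥ -4, c − b ≥ 3, b − f ≥ 4, f − d ≥ -2.
Adding all 4 inequalities: the left sides telescope to 0, and the right sides sum to (-4) + 3 + 4 + (-2) = 1. So 0 ≥ 1, which is false.

Unsatisfiable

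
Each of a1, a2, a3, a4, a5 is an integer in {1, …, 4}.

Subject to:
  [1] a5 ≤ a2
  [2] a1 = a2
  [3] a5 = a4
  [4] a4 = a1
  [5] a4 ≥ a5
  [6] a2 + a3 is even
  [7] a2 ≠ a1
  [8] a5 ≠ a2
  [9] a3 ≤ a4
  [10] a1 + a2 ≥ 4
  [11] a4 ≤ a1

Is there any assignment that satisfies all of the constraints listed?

Unsatisfiable

From constraints 2, 3, and 4, a5 = a4 = a1 = a2, so a5 = a2. But constraint 8 says a5 ≠ a2. Contradiction.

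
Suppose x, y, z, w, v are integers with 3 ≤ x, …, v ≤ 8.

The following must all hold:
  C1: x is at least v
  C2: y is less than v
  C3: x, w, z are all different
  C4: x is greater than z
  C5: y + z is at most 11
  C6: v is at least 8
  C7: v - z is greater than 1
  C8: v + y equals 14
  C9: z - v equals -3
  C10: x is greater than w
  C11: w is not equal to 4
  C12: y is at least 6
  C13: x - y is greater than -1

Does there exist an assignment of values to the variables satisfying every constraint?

Take x = 8, y = 6, z = 5, w = 7, v = 8. Then constraint 5: y + z = 11; constraint 7: v - z = 3, and every other listed constraint is also met.

Satisfiable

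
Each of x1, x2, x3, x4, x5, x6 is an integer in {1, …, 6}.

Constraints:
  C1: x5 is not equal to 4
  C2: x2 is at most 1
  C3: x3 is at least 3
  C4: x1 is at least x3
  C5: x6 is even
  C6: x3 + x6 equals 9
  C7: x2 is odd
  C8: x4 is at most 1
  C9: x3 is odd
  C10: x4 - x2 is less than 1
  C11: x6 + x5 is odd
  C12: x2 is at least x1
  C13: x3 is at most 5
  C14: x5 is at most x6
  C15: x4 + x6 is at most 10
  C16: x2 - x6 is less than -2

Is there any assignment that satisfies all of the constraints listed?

From constraints 3 and 4: x1 ≥ x3 and x3 ≥ 3, so x1 ≥ 3. From constraints 2 and 12: x1 ≤ x2 and x2 ≤ 1, so x1 ≤ 1. But 1 < 3, so no value of x1 works.

Unsatisfiable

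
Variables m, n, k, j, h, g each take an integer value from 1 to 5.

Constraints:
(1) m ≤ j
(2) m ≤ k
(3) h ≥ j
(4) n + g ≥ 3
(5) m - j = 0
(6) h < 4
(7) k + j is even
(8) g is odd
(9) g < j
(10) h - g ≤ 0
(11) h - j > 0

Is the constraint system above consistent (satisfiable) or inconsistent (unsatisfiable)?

Unsatisfiable

Constraints 9, 10, and 11 give h ≤ g, g < j, j < h. Chaining: h ≤ g < j < h, which forces h < h — impossible.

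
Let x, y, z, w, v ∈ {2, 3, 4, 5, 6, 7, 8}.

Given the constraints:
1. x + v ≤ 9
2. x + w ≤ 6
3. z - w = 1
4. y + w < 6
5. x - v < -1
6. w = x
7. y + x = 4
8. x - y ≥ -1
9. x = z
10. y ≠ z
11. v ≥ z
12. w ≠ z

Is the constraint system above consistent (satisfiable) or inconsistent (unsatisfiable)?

Unsatisfiable

From constraints 6 and 9, w = x = z, so w = z. But constraint 12 says w ≠ z. Contradiction.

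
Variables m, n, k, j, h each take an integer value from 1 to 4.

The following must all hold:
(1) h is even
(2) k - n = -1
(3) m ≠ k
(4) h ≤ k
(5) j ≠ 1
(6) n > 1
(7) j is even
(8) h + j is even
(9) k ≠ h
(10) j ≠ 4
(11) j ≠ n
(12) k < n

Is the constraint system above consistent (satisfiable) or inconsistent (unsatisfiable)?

Setting (m, n, k, j, h) = (4, 4, 3, 2, 2) satisfies everything: constraint 1: h = 2 is even; constraint 2: k - n = -1; constraint 7: j = 2 is even, and the others follow.

Satisfiable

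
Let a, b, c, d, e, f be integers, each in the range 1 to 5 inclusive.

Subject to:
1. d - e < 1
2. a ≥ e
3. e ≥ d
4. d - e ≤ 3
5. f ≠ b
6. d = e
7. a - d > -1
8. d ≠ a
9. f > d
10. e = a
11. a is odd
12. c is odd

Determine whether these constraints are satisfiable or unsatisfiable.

From constraints 6 and 10, d = e = a, so d = a. But constraint 8 says d ≠ a. Contradiction.

Unsatisfiable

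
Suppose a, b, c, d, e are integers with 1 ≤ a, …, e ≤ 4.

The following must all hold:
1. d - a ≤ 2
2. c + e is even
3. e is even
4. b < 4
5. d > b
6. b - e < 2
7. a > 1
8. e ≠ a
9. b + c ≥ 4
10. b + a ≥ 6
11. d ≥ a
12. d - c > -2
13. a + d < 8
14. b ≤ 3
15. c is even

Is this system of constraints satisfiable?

One satisfying assignment is a = 3, b = 3, c = 4, d = 4, e = 2.
For the less obvious constraints — constraint 1: d - a = 1; constraint 6: b - e = 1; constraint 9: b + c = 7 — and the others hold by inspection.

Satisfiable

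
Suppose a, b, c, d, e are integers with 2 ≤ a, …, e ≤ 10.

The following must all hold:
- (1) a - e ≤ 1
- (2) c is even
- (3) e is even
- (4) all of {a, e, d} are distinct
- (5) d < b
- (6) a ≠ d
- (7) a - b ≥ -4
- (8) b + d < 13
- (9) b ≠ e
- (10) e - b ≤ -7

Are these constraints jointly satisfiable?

Constraints 1, 7, and 10 give b − e ≥ 7, e − a ≥ -1, a − b ≥ -4.
Adding all 3 inequalities: the left sides telescope to 0, and the right sides sum to 7 + (-1) + (-4) = 2. So 0 ≥ 2, which is false.

Unsatisfiable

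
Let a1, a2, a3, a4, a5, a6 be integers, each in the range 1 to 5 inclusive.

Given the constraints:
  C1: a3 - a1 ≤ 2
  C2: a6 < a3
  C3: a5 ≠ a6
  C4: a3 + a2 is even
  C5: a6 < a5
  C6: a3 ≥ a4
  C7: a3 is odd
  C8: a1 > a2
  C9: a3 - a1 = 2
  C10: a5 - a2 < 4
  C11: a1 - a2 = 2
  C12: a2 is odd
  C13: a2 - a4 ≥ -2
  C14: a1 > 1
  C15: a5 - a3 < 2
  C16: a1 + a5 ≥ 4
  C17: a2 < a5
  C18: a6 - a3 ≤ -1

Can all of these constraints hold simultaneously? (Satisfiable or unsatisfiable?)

Satisfiable

One satisfying assignment is a1 = 3, a2 = 1, a3 = 5, a4 = 1, a5 = 4, a6 = 3.
For the less obvious constraints — constraint 1: a3 - a1 = 2; constraint 9: a3 - a1 = 2 — and the others hold by inspection.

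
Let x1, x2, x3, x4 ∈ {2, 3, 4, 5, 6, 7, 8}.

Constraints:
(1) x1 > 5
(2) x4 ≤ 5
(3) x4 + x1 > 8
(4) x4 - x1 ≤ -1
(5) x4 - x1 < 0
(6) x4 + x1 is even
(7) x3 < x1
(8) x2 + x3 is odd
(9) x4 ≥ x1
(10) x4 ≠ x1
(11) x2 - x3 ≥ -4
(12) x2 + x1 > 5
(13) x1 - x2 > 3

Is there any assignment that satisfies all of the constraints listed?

From constraint 1: x1 ≥ 6. From constraints 2 and 9: x1 ≤ x4 and x4 ≤ 5, so x1 ≤ 5. But 5 < 6, so no value of x1 works.

Unsatisfiable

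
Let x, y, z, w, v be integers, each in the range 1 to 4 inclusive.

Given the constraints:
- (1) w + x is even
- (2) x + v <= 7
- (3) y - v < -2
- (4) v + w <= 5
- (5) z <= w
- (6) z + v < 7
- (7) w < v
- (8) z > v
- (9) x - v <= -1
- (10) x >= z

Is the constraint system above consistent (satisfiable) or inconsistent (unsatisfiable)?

Unsatisfiable

Constraints 5, 7, and 8 give z ≤ w, w < v, v < z. Chaining: z ≤ w < v < z, which forces z < z — impossible.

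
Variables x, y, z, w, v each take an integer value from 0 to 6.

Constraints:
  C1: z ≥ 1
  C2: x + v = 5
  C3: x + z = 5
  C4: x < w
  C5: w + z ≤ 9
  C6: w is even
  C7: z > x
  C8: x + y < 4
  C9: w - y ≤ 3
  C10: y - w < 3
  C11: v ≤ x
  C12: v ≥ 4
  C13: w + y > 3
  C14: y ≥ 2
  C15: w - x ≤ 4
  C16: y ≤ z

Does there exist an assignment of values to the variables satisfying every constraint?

Unsatisfiable

From constraints 11 and 12: x ≥ v ≥ 4. From constraints 14 and 16: z ≥ y ≥ 2. Hence x + z ≥ 6. But constraint 3 requires x + z = 5, and 5 < 6. Contradiction.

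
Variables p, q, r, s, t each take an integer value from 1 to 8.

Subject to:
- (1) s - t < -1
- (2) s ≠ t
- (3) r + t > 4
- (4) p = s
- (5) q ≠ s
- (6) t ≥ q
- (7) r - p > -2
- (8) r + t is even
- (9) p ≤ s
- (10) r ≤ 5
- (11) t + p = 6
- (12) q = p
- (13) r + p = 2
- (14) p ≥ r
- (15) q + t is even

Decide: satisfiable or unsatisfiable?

Unsatisfiable

From constraints 4 and 12, q = p = s, so q = s. But constraint 5 says q ≠ s. Contradiction.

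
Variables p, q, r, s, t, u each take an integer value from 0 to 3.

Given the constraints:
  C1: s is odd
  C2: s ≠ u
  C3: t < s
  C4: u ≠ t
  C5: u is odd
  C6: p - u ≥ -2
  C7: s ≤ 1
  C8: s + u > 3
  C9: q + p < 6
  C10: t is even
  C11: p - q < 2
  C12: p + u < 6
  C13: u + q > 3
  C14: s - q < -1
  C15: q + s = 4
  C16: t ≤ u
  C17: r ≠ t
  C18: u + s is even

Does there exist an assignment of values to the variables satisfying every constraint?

Setting (p, q, r, s, t, u) = (2, 3, 1, 1, 0, 3) satisfies everything: constraint 6: p - u = -1; constraint 8: s + u = 4, and the others follow.

Satisfiable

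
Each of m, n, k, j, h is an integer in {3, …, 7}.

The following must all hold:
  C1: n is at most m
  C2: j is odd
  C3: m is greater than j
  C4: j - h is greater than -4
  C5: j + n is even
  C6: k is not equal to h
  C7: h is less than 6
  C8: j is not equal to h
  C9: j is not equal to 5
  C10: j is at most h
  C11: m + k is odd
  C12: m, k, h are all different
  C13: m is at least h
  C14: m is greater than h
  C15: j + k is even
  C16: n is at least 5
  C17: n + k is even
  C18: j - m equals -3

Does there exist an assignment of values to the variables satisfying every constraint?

Take m = 6, n = 5, k = 7, j = 3, h = 5. Then constraint 4: j - h = -2; constraint 18: j - m = -3, and every other listed constraint is also met.

Satisfiable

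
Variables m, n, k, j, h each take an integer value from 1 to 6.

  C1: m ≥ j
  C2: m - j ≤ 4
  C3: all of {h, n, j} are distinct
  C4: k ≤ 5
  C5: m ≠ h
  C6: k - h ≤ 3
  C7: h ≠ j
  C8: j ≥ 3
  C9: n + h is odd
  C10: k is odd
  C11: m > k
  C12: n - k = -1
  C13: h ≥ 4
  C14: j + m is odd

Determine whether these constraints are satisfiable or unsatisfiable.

One satisfying assignment is m = 6, n = 4, k = 5, j = 3, h = 5.
For the less obvious constraints — constraint 2: m - j = 3; constraint 6: k - h = 0; constraint 12: n - k = -1 — and the others hold by inspection.

Satisfiable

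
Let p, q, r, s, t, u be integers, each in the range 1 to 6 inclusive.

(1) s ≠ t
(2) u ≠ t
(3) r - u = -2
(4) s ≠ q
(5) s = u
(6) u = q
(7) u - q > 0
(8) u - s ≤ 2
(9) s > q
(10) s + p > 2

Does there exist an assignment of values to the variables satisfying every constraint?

Unsatisfiable

From constraints 5 and 6, s = u = q, so s = q. But constraint 4 says s ≠ q. Contradiction.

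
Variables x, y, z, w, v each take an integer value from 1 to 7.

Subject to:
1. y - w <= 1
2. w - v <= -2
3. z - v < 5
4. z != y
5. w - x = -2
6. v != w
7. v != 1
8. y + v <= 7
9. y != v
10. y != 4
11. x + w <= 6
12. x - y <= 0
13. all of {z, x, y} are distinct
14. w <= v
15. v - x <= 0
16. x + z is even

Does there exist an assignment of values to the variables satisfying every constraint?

Unsatisfiable

Constraints 1, 2, 12, and 15 give x − v ≥ 0, v − w ≥ 2, w − y ≥ -1, y − x ≥ 0.
Adding all 4 inequalities: the left sides telescope to 0, and the right sides sum to 0 + 2 + (-1) + 0 = 1. So 0 ≥ 1, which is false.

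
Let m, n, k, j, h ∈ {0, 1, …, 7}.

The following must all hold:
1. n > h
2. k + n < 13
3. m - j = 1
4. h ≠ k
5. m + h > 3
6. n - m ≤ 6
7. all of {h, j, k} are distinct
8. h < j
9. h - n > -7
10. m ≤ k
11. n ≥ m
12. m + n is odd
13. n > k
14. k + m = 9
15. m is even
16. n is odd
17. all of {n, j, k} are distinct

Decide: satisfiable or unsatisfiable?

Satisfiable

Setting (m, n, k, j, h) = (4, 7, 5, 3, 1) satisfies everything: constraint 2: k + n = 12; constraint 3: m - j = 1; constraint 5: m + h = 5, and the others follow.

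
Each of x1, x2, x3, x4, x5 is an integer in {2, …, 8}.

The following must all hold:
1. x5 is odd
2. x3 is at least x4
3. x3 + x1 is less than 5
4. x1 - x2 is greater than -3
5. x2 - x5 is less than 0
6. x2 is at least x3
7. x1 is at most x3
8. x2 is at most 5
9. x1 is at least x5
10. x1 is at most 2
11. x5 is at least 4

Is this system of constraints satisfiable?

From constraint 11: x5 ≥ 4. From constraints 9 and 10: x5 ≤ x1 and x1 ≤ 2, so x5 ≤ 2. But 2 < 4, so no value of x5 works.

Unsatisfiable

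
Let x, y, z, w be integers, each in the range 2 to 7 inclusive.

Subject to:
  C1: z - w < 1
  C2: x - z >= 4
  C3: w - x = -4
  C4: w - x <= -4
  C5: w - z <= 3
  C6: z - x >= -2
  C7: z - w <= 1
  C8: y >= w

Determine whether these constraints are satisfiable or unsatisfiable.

Constraints 4, 6, and 7 give z − x ≥ -2, x − w ≥ 4, w − z ≥ -1.
Adding all 3 inequalities: the left sides telescope to 0, and the right sides sum to (-2) + 4 + (-1) = 1. So 0 ≥ 1, which is false.

Unsatisfiable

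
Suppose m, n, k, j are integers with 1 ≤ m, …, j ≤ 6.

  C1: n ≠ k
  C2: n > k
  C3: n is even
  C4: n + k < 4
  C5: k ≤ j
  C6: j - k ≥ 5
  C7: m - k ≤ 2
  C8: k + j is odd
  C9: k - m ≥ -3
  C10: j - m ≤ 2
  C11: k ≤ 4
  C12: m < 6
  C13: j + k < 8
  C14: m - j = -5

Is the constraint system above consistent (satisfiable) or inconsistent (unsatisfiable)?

Constraints 6, 7, and 10 give k − m ≥ -2, m − j ≥ -2, j − k ≥ 5.
Adding all 3 inequalities: the left sides telescope to 0, and the right sides sum to (-2) + (-2) + 5 = 1. So 0 ≥ 1, which is false.

Unsatisfiable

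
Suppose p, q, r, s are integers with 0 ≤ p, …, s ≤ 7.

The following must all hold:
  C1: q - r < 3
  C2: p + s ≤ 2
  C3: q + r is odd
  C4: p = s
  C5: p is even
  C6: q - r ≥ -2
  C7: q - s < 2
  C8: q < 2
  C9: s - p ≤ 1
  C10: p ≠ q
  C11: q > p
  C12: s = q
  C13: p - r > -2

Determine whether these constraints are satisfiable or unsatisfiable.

From constraints 4 and 12, p = s = q, so p = q. But constraint 10 says p ≠ q. Contradiction.

Unsatisfiable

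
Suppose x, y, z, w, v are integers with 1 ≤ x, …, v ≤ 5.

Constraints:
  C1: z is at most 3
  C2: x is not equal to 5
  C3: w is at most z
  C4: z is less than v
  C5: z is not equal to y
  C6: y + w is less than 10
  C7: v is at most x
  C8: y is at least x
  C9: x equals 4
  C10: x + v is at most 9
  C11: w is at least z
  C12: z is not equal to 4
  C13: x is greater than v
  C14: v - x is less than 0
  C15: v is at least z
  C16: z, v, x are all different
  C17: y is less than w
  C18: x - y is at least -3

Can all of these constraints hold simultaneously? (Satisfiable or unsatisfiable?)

Constraints 3, 4, 8, 14, and 17 give w ≤ z, z < v, v < x, x ≤ y, y < w. Chaining: w ≤ z < v < x ≤ y < w, which forces w < w — impossible.

Unsatisfiable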